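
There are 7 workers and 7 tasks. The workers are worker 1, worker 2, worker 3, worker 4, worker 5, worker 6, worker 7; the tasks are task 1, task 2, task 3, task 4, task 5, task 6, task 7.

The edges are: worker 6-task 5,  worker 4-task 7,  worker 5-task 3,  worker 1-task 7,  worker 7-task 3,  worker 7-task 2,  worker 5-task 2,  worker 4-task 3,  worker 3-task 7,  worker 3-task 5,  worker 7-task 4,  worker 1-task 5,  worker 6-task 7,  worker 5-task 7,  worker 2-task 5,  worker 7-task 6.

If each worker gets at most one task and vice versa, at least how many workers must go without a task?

One maximum matching: worker 1→task 7, worker 2→task 5, worker 4→task 3, worker 5→task 2, worker 7→task 6.
The set {worker 1, worker 2, worker 3, worker 6} has only 2 neighbours ({task 5, task 7}), so by Hall's theorem at most 5 of the 7 workers can be matched.
That matches 5 of the 7, leaving 2 unmatched; no matching can do better.

2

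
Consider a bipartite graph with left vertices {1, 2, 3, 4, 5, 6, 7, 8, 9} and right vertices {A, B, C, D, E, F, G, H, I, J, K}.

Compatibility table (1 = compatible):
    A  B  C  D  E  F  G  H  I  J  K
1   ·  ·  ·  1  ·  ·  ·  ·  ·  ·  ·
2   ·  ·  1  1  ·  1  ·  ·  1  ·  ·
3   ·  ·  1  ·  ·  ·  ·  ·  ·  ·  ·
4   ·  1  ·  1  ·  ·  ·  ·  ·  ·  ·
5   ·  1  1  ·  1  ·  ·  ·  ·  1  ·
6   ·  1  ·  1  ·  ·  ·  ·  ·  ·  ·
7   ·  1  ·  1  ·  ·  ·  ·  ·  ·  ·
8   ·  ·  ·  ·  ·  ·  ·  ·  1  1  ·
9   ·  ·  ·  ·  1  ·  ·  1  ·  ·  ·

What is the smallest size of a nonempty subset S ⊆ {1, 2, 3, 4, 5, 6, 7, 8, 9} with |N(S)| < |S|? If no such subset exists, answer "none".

3

Take S = {1, 4, 6}. Its neighbourhood is {B, D}, so |N(S)| = 2 < |S| = 3.
Every subset of size less than 3 has at least as many neighbours as members, so 3 is the minimum.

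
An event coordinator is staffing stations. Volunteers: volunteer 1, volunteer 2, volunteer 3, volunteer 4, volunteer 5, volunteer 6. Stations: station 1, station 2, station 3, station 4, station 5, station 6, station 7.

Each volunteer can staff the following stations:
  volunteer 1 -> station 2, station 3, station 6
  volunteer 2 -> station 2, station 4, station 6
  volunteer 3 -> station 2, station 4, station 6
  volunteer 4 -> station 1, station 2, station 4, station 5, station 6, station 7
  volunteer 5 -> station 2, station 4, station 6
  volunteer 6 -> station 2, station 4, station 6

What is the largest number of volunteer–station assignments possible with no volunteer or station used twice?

5

A valid assignment of size 5: volunteer 1-station 3, volunteer 2-station 6, volunteer 3-station 4, volunteer 4-station 7, volunteer 5-station 2.
The set {volunteer 2, volunteer 3, volunteer 5, volunteer 6} has only 3 neighbours ({station 2, station 4, station 6}), so by Hall's theorem at most 5 of the 6 volunteers can be matched.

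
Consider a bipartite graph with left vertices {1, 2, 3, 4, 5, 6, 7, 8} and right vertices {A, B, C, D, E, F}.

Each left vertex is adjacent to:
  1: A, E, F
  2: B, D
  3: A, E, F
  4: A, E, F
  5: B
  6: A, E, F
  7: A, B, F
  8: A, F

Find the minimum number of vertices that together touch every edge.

5

A maximum matching has 5 edges (e.g. 1–A, 2–D, 3–F, 4–E, 5–B).
By König's theorem the minimum vertex cover has the same size. One such cover is {2, A, B, E, F}.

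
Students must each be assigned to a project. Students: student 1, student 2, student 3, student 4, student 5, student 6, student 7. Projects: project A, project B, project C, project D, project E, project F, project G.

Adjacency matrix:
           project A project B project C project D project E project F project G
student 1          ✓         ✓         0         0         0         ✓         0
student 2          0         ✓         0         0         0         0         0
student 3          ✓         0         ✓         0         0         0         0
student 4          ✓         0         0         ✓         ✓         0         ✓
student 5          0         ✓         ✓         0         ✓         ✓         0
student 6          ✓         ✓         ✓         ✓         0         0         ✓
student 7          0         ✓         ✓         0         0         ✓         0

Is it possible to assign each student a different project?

Yes

One maximum matching: student 1→project F, student 2→project B, student 3→project A, student 4→project G, student 5→project E, student 6→project D, student 7→project C.
Every student is matched, so this is a perfect matching.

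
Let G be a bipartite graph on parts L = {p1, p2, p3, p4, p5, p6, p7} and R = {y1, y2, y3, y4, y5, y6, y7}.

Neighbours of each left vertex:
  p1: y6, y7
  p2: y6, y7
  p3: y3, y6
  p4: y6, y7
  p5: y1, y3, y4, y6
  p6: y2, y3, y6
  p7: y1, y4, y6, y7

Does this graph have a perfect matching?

The set {p1, p2, p4} has only 2 neighbours ({y6, y7}), so by Hall's theorem at most 6 of the 7 left vertices can be matched.
Hence no matching covers every left vertex.

No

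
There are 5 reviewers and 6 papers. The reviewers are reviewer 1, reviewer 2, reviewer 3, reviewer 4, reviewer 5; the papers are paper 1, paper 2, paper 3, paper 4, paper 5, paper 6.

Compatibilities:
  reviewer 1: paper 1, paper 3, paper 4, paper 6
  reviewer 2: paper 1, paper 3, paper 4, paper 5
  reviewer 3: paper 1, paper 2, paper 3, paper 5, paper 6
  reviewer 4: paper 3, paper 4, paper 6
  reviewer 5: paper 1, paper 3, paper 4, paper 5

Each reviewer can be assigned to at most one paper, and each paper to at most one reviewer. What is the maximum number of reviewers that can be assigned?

5

One maximum matching: reviewer 1-paper 1, reviewer 2-paper 3, reviewer 3-paper 2, reviewer 4-paper 6, reviewer 5-paper 4.
This saturates every reviewer, so 5 is the maximum.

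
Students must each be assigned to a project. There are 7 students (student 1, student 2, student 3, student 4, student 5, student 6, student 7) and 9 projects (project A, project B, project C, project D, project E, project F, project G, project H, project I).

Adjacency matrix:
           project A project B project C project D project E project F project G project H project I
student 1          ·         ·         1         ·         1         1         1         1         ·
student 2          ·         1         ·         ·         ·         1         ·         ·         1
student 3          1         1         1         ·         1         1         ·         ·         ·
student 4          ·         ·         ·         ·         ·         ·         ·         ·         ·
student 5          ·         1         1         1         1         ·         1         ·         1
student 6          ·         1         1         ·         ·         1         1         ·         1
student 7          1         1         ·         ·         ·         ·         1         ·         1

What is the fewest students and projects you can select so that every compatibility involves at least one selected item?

6

The 6 edges student 1–project C, student 2–project B, student 3–project A, student 5–project G, student 6–project F, student 7–project I form a matching, so any vertex cover needs at least 6 vertices (one per matched edge).
Conversely {student 1, student 2, student 3, student 5, student 6, student 7} meets every edge and has exactly 6 vertices, so 6 is optimal.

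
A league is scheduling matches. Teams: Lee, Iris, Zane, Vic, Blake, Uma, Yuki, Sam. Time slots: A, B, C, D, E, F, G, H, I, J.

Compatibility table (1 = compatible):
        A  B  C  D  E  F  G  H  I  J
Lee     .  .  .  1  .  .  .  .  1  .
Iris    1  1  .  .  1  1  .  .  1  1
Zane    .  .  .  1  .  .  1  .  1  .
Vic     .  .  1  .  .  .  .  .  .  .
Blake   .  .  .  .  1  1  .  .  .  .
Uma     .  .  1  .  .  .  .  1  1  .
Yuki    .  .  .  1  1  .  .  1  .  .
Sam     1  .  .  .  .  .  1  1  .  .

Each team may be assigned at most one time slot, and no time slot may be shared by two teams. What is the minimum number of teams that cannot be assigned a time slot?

0

A valid assignment of size 8: Lee–I, Iris–J, Zane–D, Vic–C, Blake–F, Uma–H, Yuki–E, Sam–G.
All 8 teams are matched, so no larger matching exists.
That matches 8 of the 8, leaving 0 unmatched; no matching can do better.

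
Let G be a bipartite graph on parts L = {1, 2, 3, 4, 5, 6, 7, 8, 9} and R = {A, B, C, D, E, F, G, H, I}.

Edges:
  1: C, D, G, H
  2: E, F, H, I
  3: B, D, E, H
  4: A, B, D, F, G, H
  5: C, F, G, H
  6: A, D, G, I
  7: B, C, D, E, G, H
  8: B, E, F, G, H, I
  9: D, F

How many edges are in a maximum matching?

9

For example, pair 1–G, 2–I, 3–B, 4–A, 5–C, 6–D, 7–H, 8–E, 9–F.
This saturates every left vertex, so 9 is the maximum.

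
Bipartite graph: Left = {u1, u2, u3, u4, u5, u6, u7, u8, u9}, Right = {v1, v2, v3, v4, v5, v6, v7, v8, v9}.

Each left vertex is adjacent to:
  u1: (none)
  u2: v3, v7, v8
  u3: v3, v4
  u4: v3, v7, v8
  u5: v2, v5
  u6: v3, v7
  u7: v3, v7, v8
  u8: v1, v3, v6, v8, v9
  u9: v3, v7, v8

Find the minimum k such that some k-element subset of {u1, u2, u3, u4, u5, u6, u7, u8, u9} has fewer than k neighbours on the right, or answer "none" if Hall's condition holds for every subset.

Take S = {u1}. Its neighbourhood is {}, so |N(S)| = 0 < |S| = 1.

1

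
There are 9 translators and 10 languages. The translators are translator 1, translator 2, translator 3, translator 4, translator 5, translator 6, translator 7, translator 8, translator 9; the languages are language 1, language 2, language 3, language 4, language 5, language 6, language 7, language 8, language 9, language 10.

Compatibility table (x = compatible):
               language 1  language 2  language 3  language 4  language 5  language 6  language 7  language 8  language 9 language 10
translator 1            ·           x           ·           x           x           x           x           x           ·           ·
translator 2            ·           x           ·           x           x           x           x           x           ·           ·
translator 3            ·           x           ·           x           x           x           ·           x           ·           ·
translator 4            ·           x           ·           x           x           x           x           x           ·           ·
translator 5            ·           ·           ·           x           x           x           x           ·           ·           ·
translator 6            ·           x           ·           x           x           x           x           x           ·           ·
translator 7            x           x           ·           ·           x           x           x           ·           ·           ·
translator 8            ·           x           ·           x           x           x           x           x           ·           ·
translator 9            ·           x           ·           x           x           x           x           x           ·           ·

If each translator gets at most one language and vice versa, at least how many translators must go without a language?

2

One maximum matching: translator 1-language 5, translator 2-language 8, translator 3-language 4, translator 4-language 7, translator 5-language 6, translator 6-language 2, translator 7-language 1.
The set {translator 1, translator 2, translator 3, translator 4, translator 5, translator 6, translator 8, translator 9} has only 6 neighbours ({language 2, language 4, language 5, language 6, language 7, language 8}), so by Hall's theorem at most 7 of the 9 translators can be matched.
That matches 7 of the 9, leaving 2 unmatched; no matching can do better.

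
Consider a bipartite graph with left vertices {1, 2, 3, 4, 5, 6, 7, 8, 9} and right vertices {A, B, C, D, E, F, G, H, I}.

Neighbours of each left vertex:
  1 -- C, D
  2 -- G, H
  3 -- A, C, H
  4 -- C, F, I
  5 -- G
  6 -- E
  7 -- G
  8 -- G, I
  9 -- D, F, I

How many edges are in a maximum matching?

8

One maximum matching: 1→D, 2→H, 3→A, 4→C, 5→G, 6→E, 8→I, 9→F.
The set {5, 7} has only 1 neighbour ({G}), so by Hall's theorem at most 8 of the 9 left vertices can be matched.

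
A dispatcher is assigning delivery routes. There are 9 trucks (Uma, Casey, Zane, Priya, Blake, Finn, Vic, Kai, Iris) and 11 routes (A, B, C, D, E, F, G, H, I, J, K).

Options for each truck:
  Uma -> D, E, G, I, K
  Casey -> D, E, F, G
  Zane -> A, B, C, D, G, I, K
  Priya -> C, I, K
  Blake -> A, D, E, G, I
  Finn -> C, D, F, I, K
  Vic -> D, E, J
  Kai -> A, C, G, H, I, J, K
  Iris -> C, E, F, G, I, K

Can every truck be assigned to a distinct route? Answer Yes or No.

One maximum matching: Uma-K, Casey-D, Zane-B, Priya-C, Blake-A, Finn-F, Vic-E, Kai-J, Iris-G.
All 9 trucks are covered.

Yes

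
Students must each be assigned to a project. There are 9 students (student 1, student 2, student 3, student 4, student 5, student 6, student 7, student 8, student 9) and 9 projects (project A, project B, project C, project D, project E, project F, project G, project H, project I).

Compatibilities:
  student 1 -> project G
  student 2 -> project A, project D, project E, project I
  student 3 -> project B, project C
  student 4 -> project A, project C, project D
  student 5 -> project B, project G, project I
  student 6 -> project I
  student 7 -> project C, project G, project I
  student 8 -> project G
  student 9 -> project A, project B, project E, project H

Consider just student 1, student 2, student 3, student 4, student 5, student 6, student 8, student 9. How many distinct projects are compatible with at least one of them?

The union of neighbours of {student 1, student 2, student 3, student 4, student 5, student 6, student 8, student 9} is {project A, project B, project C, project D, project E, project G, project H, project I}, which has 8 elements.
Since |N(S)| = 8 ≥ |S| = 8, Hall's condition holds for this subset.

8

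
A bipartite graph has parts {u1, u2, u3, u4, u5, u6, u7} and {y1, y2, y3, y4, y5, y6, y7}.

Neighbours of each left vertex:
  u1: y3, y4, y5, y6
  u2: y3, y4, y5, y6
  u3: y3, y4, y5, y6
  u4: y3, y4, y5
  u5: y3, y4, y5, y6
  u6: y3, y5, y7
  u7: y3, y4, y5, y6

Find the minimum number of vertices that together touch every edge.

5

The 5 edges u1–y6, u2–y5, u3–y4, u4–y3, u6–y7 form a matching, so any vertex cover needs at least 5 vertices (one per matched edge).
Conversely {u6, y3, y4, y5, y6} meets every edge and has exactly 5 vertices, so 5 is optimal.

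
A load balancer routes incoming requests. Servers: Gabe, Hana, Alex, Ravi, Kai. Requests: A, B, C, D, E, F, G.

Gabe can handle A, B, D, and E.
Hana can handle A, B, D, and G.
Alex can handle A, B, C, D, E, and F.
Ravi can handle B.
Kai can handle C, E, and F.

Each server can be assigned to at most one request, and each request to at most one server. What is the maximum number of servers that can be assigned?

5

One maximum matching: Gabe–D, Hana–G, Alex–A, Ravi–B, Kai–E.
All 5 servers are matched, so no larger matching exists.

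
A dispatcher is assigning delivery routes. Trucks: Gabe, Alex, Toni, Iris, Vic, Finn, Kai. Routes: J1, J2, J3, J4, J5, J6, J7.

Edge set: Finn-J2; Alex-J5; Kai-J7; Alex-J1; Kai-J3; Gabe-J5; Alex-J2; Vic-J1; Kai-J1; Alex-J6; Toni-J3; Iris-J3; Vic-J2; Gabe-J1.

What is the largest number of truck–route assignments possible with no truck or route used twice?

A valid assignment of size 6: Gabe→J5, Alex→J6, Toni→J3, Vic→J1, Finn→J2, Kai→J7.
The set {Toni, Iris} has only 1 neighbour ({J3}), so by Hall's theorem at most 6 of the 7 trucks can be matched.

6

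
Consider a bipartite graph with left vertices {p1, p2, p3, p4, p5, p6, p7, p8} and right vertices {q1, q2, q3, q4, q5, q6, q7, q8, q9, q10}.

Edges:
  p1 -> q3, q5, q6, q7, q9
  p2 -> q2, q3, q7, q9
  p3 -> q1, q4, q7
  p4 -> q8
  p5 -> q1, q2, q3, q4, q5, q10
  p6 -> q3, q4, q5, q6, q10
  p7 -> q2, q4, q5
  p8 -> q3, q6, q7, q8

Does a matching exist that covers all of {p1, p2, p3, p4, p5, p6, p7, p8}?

Yes

For example, pair p1–q9, p2–q2, p3–q7, p4–q8, p5–q1, p6–q4, p7–q5, p8–q6.
Every left vertex is matched, so this matching saturates all of them.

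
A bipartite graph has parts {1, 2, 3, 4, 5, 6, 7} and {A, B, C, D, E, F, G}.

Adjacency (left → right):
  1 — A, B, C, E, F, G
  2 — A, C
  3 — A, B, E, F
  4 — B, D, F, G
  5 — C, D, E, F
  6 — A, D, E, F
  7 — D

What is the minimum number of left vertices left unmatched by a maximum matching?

For example, pair 1-G, 2-A, 3-B, 4-F, 5-C, 6-E, 7-D.
This saturates every left vertex, so 7 is the maximum.
That matches 7 of the 7, leaving 0 unmatched; no matching can do better.

0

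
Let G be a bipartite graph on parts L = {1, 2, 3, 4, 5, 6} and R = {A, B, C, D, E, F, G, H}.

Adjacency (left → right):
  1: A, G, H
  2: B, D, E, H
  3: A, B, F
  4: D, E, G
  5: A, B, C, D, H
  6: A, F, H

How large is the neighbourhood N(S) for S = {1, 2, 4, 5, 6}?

The union of neighbours of {1, 2, 4, 5, 6} is {A, B, C, D, E, F, G, H}, which has 8 elements.
Since |N(S)| = 8 ≥ |S| = 5, Hall's condition holds for this subset.

8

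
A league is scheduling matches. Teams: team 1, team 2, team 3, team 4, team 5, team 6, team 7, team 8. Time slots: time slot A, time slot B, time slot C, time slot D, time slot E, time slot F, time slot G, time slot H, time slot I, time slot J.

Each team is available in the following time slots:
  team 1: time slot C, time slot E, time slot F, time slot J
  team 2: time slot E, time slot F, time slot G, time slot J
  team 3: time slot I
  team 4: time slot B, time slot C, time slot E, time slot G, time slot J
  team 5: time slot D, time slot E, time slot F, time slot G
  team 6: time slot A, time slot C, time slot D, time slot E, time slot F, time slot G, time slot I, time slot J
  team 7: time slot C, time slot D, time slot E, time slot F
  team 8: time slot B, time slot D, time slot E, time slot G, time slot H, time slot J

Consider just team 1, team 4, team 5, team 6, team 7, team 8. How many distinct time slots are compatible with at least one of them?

The union of neighbours of {team 1, team 4, team 5, team 6, team 7, team 8} is {time slot A, time slot B, time slot C, time slot D, time slot E, time slot F, time slot G, time slot H, time slot I, time slot J}, which has 10 elements.
Since |N(S)| = 10 ≥ |S| = 6, Hall's condition holds for this subset.

10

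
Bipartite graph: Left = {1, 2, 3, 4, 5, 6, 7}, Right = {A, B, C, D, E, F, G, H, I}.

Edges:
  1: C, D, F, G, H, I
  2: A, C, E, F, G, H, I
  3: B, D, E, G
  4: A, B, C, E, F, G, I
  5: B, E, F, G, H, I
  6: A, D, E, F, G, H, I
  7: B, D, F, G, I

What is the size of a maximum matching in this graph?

One maximum matching: 1-F, 2-E, 3-D, 4-B, 5-H, 6-A, 7-G.
All 7 left vertices are matched, so no larger matching exists.

7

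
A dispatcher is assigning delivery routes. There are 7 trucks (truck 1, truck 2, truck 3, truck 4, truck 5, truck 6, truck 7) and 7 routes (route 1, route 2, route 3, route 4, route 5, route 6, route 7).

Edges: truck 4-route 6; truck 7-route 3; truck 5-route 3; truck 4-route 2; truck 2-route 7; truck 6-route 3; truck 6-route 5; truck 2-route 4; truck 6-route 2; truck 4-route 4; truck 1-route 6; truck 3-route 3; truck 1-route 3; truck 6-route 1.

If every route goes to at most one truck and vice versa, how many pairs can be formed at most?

5

A valid assignment of size 5: truck 1→route 6, truck 2→route 7, truck 3→route 3, truck 4→route 4, truck 6→route 2.
The set {truck 3, truck 5, truck 7} has only 1 neighbour ({route 3}), so by Hall's theorem at most 5 of the 7 trucks can be matched.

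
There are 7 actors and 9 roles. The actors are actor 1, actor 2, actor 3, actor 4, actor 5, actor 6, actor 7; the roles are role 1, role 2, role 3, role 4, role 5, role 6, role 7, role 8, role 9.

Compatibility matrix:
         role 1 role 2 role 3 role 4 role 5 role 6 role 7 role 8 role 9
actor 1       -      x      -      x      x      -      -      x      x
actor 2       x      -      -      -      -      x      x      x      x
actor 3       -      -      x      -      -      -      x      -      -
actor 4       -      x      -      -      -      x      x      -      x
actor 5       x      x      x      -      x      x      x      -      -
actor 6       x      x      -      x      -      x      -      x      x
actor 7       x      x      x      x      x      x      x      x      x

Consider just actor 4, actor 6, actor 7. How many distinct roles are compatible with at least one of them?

9

The union of neighbours of {actor 4, actor 6, actor 7} is {role 1, role 2, role 3, role 4, role 5, role 6, role 7, role 8, role 9}, which has 9 elements.
Since |N(S)| = 9 ≥ |S| = 3, Hall's condition holds for this subset.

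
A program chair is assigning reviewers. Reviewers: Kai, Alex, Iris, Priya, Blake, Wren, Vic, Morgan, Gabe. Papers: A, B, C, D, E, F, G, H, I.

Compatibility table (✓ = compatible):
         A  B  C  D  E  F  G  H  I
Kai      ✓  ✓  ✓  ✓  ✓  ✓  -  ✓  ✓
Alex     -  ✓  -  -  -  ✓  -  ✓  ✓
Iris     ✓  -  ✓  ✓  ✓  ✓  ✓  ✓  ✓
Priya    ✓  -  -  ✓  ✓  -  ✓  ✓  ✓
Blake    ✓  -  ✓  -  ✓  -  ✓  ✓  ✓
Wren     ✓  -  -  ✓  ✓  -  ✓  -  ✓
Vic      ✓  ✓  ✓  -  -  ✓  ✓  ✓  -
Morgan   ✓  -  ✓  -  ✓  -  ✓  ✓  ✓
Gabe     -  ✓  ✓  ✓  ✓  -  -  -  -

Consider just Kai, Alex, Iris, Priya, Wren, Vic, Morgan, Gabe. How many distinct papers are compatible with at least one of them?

9

The union of neighbours of {Kai, Alex, Iris, Priya, Wren, Vic, Morgan, Gabe} is {A, B, C, D, E, F, G, H, I}, which has 9 elements.
Since |N(S)| = 9 ≥ |S| = 8, Hall's condition holds for this subset.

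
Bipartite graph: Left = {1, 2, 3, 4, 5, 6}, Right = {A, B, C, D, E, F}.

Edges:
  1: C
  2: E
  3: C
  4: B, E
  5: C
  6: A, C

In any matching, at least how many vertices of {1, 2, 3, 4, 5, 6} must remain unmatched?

For example, pair 1→C, 2→E, 4→B, 6→A.
The set {1, 3, 5} has only 1 neighbour ({C}), so by Hall's theorem at most 4 of the 6 left vertices can be matched.
That matches 4 of the 6, leaving 2 unmatched; no matching can do better.

2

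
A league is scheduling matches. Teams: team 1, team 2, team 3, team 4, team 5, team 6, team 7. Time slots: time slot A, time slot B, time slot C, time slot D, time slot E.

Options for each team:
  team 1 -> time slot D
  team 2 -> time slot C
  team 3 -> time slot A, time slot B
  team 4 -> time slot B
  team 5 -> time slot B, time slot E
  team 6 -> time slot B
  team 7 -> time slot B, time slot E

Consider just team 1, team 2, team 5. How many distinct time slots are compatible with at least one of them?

4

The union of neighbours of {team 1, team 2, team 5} is {time slot B, time slot C, time slot D, time slot E}, which has 4 elements.
Since |N(S)| = 4 ≥ |S| = 3, Hall's condition holds for this subset.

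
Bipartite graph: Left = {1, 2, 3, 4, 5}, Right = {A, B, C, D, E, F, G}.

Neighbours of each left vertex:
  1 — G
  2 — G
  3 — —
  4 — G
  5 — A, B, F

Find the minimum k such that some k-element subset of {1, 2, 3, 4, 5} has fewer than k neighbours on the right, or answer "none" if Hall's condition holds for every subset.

Take S = {3}. Its neighbourhood is {}, so |N(S)| = 0 < |S| = 1.

1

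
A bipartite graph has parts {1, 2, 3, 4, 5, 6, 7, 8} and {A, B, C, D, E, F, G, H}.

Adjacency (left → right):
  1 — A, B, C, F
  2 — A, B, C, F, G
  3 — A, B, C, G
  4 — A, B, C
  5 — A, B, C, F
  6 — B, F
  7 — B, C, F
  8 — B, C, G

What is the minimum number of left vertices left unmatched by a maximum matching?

One maximum matching: 1–F, 2–A, 3–G, 4–C, 5–B.
The set {1, 2, 3, 4, 5, 6, 7, 8} has only 5 neighbours ({A, B, C, F, G}), so by Hall's theorem at most 5 of the 8 left vertices can be matched.
That matches 5 of the 8, leaving 3 unmatched; no matching can do better.

3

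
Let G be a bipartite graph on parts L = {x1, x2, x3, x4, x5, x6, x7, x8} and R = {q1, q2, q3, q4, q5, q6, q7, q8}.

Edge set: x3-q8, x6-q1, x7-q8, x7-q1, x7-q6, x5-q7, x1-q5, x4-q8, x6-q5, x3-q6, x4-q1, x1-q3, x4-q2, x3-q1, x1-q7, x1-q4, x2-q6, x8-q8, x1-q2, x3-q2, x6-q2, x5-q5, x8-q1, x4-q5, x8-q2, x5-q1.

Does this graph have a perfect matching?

No

The set {x2, x3, x4, x6, x7, x8} has only 5 neighbours ({q1, q2, q5, q6, q8}), so by Hall's theorem at most 7 of the 8 left vertices can be matched.
Hence no matching covers every left vertex.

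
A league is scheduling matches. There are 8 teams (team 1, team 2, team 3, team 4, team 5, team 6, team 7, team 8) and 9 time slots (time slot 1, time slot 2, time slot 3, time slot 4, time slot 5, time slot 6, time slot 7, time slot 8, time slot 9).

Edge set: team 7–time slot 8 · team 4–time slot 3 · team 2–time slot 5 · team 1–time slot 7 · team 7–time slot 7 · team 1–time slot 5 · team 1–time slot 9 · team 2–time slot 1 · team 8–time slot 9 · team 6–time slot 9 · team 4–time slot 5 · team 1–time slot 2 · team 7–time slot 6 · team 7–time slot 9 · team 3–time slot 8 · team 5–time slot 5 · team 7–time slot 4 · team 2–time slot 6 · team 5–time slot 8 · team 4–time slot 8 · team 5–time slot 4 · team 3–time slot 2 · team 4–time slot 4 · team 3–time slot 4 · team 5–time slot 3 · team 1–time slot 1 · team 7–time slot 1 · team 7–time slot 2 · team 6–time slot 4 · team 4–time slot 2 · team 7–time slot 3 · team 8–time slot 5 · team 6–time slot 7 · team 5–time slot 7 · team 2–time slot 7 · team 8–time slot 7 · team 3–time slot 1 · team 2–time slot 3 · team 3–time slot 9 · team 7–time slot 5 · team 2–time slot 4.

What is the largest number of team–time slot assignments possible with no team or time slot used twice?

For example, pair team 1-time slot 9, team 2-time slot 1, team 3-time slot 8, team 4-time slot 2, team 5-time slot 3, team 6-time slot 4, team 7-time slot 5, team 8-time slot 7.
All 8 teams are matched, so no larger matching exists.

8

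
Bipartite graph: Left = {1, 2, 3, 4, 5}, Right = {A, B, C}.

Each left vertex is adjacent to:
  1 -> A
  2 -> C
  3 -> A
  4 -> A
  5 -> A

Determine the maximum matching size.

For example, pair 1-A, 2-C.
The set {1, 3, 4, 5} has only 1 neighbour ({A}), so by Hall's theorem at most 2 of the 5 left vertices can be matched.

2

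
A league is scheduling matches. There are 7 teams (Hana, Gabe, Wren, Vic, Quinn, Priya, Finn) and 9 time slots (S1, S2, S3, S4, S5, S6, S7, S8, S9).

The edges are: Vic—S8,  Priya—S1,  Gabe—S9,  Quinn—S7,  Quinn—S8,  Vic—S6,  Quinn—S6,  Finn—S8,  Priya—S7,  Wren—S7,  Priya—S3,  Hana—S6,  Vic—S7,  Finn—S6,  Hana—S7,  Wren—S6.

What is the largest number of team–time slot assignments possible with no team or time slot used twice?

5

A valid assignment of size 5: Hana→S6, Gabe→S9, Wren→S7, Vic→S8, Priya→S3.
The set {Hana, Wren, Vic, Quinn, Finn} has only 3 neighbours ({S6, S7, S8}), so by Hall's theorem at most 5 of the 7 teams can be matched.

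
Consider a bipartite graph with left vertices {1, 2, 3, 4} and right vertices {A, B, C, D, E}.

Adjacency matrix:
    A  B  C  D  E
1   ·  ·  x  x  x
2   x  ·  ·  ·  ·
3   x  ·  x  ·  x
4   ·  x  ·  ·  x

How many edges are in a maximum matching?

4

A valid assignment of size 4: 1-C, 2-A, 3-E, 4-B.
This saturates every left vertex, so 4 is the maximum.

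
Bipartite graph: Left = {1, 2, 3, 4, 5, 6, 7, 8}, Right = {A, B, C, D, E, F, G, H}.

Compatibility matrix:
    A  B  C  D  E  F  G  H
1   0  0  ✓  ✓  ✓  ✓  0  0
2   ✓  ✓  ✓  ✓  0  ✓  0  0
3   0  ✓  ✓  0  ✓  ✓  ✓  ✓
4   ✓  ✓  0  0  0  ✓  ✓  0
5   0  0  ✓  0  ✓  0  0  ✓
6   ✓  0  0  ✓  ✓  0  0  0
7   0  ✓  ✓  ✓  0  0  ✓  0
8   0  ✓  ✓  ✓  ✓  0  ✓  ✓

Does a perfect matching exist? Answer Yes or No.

One maximum matching: 1→C, 2→A, 3→E, 4→F, 5→H, 6→D, 7→B, 8→G.
Every left vertex is matched, so this is a perfect matching.

Yes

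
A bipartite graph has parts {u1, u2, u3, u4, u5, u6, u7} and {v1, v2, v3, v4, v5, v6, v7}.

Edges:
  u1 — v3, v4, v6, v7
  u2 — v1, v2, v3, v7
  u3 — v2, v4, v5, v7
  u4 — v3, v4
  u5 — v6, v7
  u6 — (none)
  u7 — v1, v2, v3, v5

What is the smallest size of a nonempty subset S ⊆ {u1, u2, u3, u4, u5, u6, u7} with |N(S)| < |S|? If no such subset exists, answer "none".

Take S = {u6}. Its neighbourhood is {}, so |N(S)| = 0 < |S| = 1.

1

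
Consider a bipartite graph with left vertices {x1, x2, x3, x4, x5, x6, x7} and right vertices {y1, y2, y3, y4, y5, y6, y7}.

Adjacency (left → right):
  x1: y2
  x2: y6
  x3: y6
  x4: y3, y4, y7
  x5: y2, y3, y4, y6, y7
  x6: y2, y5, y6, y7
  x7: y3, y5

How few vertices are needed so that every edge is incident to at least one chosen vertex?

6

The 6 edges x1–y2, x2–y6, x4–y4, x5–y7, x6–y5, x7–y3 form a matching, so any vertex cover needs at least 6 vertices (one per matched edge).
Conversely {x1, x4, x5, x6, x7, y6} meets every edge and has exactly 6 vertices, so 6 is optimal.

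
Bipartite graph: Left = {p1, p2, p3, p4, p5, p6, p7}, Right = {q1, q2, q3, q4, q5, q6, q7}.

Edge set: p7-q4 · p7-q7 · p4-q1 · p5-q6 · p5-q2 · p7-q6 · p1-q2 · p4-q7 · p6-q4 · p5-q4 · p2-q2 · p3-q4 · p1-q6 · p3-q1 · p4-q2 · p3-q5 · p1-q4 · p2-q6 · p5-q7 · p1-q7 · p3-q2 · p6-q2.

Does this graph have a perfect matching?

The set {p1, p2, p5, p6, p7} has only 4 neighbours ({q2, q4, q6, q7}), so by Hall's theorem at most 6 of the 7 left vertices can be matched.
Hence no matching covers every left vertex.

No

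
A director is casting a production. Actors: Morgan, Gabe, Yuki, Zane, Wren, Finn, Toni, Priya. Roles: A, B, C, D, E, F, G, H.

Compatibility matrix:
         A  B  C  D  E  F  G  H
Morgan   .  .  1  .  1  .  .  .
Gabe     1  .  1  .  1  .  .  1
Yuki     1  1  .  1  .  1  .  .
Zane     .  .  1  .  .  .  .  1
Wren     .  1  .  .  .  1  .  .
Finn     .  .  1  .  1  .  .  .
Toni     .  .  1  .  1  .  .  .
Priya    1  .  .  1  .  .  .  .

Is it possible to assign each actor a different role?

No

The set {Morgan, Finn, Toni} has only 2 neighbours ({C, E}), so by Hall's theorem at most 7 of the 8 actors can be matched.
Hence no matching covers every actor.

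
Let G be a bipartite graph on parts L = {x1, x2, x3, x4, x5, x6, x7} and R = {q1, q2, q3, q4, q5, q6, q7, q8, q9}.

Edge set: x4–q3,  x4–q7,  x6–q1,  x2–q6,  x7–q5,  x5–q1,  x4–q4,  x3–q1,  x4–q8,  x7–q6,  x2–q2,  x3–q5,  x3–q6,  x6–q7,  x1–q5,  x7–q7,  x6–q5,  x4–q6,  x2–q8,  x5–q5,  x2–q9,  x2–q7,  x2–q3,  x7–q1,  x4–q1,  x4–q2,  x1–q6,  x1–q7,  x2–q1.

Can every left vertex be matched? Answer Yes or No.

No

The set {x1, x3, x5, x6, x7} has only 4 neighbours ({q1, q5, q6, q7}), so by Hall's theorem at most 6 of the 7 left vertices can be matched.
Hence no matching covers every left vertex.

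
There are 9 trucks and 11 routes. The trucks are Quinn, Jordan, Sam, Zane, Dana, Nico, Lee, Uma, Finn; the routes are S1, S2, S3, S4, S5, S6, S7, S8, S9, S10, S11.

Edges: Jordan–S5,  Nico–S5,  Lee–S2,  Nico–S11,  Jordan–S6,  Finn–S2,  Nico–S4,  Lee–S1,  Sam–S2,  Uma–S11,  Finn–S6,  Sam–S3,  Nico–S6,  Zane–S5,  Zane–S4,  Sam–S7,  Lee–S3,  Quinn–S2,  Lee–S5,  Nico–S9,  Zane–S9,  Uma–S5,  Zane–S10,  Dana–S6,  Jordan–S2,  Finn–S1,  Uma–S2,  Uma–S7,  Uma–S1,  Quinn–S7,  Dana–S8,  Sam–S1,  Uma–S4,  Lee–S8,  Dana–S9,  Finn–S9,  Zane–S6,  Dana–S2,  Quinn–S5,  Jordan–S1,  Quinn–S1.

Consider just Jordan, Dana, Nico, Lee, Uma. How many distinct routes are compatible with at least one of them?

The union of neighbours of {Jordan, Dana, Nico, Lee, Uma} is {S1, S2, S3, S4, S5, S6, S7, S8, S9, S11}, which has 10 elements.
Since |N(S)| = 10 ≥ |S| = 5, Hall's condition holds for this subset.

10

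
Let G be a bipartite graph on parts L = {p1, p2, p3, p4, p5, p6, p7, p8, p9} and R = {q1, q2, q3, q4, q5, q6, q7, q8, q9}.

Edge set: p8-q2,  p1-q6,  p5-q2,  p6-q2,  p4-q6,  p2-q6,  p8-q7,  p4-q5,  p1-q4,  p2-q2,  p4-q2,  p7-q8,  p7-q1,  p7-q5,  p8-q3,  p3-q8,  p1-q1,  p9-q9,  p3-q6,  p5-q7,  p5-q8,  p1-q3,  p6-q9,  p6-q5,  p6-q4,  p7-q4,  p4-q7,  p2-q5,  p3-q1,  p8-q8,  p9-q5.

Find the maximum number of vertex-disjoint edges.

One maximum matching: p1–q4, p2–q6, p3–q1, p4–q2, p5–q7, p6–q9, p7–q8, p8–q3, p9–q5.
This saturates every left vertex, so 9 is the maximum.

9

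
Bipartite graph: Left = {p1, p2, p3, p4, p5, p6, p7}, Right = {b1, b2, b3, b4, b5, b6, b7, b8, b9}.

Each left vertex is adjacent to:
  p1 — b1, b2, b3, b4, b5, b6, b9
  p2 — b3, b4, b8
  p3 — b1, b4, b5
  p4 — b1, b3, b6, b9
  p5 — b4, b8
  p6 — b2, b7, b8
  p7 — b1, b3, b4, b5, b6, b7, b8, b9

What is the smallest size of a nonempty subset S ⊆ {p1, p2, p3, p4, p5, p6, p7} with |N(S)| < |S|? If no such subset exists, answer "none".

A matching saturating every left vertex exists, for instance p1→b1, p2→b3, p3→b5, p4→b6, p5→b4, p6→b8, p7→b7.
By Hall's marriage theorem, this means |N(S)| ≥ |S| for every subset S, so no violating subset exists.

none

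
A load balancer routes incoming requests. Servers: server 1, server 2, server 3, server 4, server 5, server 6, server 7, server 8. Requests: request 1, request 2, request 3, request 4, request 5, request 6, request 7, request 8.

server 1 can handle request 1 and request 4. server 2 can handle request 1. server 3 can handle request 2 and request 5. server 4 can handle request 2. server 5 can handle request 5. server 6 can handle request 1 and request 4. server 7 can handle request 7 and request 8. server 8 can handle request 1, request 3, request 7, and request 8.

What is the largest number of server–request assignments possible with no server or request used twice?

6

A valid assignment of size 6: server 1-request 4, server 2-request 1, server 3-request 5, server 4-request 2, server 7-request 8, server 8-request 7.
The set {server 1, server 2, server 3, server 4, server 5, server 6} has only 4 neighbours ({request 1, request 2, request 4, request 5}), so by Hall's theorem at most 6 of the 8 servers can be matched.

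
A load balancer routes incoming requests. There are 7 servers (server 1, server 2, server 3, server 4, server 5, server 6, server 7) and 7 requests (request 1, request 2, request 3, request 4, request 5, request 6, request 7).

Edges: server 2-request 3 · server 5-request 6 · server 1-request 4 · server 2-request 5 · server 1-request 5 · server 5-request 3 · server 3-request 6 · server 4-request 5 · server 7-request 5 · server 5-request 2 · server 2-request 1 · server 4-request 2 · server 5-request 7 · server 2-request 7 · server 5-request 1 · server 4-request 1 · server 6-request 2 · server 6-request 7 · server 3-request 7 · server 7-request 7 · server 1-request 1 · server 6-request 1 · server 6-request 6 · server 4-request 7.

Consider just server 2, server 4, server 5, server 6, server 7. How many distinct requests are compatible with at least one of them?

6

The union of neighbours of {server 2, server 4, server 5, server 6, server 7} is {request 1, request 2, request 3, request 5, request 6, request 7}, which has 6 elements.
Since |N(S)| = 6 ≥ |S| = 5, Hall's condition holds for this subset.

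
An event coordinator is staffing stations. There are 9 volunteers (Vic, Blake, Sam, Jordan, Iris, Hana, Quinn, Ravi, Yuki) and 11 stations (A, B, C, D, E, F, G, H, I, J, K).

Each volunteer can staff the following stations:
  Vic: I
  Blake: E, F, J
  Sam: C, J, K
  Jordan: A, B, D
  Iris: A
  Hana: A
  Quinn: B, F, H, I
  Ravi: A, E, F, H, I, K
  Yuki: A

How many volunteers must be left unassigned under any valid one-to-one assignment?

2

A valid assignment of size 7: Vic-I, Blake-E, Sam-J, Jordan-D, Iris-A, Quinn-B, Ravi-K.
The set {Iris, Hana, Yuki} has only 1 neighbour ({A}), so by Hall's theorem at most 7 of the 9 volunteers can be matched.
That matches 7 of the 9, leaving 2 unmatched; no matching can do better.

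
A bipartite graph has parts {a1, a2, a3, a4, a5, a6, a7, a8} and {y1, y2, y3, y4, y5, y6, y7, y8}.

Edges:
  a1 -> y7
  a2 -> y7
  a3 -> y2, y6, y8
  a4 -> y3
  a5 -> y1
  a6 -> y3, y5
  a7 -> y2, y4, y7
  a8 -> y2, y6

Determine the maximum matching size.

7

A valid assignment of size 7: a1–y7, a3–y8, a4–y3, a5–y1, a6–y5, a7–y4, a8–y2.
The set {a1, a2} has only 1 neighbour ({y7}), so by Hall's theorem at most 7 of the 8 left vertices can be matched.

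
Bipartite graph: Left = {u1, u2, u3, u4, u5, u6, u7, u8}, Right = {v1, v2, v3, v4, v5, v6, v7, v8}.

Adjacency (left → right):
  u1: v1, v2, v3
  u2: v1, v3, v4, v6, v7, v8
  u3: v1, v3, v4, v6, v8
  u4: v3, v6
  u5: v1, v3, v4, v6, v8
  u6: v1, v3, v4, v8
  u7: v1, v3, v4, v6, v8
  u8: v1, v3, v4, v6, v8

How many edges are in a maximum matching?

7

One maximum matching: u1-v2, u2-v7, u3-v8, u4-v6, u5-v4, u6-v1, u7-v3.
The set {u3, u4, u5, u6, u7, u8} has only 5 neighbours ({v1, v3, v4, v6, v8}), so by Hall's theorem at most 7 of the 8 left vertices can be matched.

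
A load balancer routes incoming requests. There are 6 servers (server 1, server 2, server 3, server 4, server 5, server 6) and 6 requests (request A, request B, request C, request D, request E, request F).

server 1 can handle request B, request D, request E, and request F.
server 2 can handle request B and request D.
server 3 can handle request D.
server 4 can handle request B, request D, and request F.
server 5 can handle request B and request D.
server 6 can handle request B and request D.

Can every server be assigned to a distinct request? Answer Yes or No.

No

The set {server 2, server 3, server 5, server 6} has only 2 neighbours ({request B, request D}), so by Hall's theorem at most 4 of the 6 servers can be matched.
Hence no matching covers every server.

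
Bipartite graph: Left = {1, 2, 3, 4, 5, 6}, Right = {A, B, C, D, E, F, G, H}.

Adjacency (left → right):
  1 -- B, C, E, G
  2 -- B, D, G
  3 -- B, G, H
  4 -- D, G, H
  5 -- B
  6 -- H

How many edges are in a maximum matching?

A valid assignment of size 5: 1–E, 2–G, 3–H, 4–D, 5–B.
The set {2, 3, 4, 5, 6} has only 4 neighbours ({B, D, G, H}), so by Hall's theorem at most 5 of the 6 left vertices can be matched.

5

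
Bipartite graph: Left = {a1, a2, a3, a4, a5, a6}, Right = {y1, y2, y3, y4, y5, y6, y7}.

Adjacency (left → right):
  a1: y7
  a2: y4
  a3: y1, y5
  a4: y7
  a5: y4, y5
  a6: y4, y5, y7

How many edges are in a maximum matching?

A valid assignment of size 4: a1–y7, a2–y4, a3–y1, a5–y5.
The set {a1, a2, a4, a5, a6} has only 3 neighbours ({y4, y5, y7}), so by Hall's theorem at most 4 of the 6 left vertices can be matched.

4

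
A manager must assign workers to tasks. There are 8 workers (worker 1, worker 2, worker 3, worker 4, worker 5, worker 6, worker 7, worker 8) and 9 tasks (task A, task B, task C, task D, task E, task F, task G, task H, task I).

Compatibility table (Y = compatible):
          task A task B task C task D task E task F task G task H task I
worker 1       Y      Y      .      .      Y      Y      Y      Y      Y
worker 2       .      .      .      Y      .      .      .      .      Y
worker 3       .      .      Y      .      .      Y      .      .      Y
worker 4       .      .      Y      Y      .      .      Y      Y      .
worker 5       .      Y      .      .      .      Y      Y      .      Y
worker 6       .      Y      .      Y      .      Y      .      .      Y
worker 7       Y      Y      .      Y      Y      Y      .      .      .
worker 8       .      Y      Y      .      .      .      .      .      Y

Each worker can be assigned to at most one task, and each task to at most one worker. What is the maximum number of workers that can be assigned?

One maximum matching: worker 1–task A, worker 2–task D, worker 3–task F, worker 4–task C, worker 5–task G, worker 6–task B, worker 7–task E, worker 8–task I.
This saturates every worker, so 8 is the maximum.

8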